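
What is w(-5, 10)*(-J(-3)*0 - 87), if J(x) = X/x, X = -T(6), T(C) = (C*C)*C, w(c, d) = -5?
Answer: 435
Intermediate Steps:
T(C) = C**3 (T(C) = C**2*C = C**3)
X = -216 (X = -1*6**3 = -1*216 = -216)
J(x) = -216/x
w(-5, 10)*(-J(-3)*0 - 87) = -5*(-(-216)/(-3)*0 - 87) = -5*(-(-216)*(-1)/3*0 - 87) = -5*(-1*72*0 - 87) = -5*(-72*0 - 87) = -5*(0 - 87) = -5*(-87) = 435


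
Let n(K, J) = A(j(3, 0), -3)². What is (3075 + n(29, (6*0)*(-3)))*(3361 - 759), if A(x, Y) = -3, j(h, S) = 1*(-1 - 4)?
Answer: 8024568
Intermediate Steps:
j(h, S) = -5 (j(h, S) = 1*(-5) = -5)
n(K, J) = 9 (n(K, J) = (-3)² = 9)
(3075 + n(29, (6*0)*(-3)))*(3361 - 759) = (3075 + 9)*(3361 - 759) = 3084*2602 = 8024568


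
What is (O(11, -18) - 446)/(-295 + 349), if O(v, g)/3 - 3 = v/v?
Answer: -217/27 ≈ -8.0370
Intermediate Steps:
O(v, g) = 12 (O(v, g) = 9 + 3*(v/v) = 9 + 3*1 = 9 + 3 = 12)
(O(11, -18) - 446)/(-295 + 349) = (12 - 446)/(-295 + 349) = -434/54 = -434*1/54 = -217/27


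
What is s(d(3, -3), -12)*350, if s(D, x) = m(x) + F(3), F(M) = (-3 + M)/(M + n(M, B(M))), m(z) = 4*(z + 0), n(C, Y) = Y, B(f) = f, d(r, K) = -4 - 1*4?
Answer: -16800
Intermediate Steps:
d(r, K) = -8 (d(r, K) = -4 - 4 = -8)
m(z) = 4*z
F(M) = (-3 + M)/(2*M) (F(M) = (-3 + M)/(M + M) = (-3 + M)/((2*M)) = (-3 + M)*(1/(2*M)) = (-3 + M)/(2*M))
s(D, x) = 4*x (s(D, x) = 4*x + (1/2)*(-3 + 3)/3 = 4*x + (1/2)*(1/3)*0 = 4*x + 0 = 4*x)
s(d(3, -3), -12)*350 = (4*(-12))*350 = -48*350 = -16800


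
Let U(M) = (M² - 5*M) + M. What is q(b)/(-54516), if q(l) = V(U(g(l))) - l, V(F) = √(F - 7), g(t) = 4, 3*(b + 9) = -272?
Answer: -299/163548 - I*√7/54516 ≈ -0.0018282 - 4.8532e-5*I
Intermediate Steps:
b = -299/3 (b = -9 + (⅓)*(-272) = -9 - 272/3 = -299/3 ≈ -99.667)
U(M) = M² - 4*M
V(F) = √(-7 + F)
q(l) = -l + I*√7 (q(l) = √(-7 + 4*(-4 + 4)) - l = √(-7 + 4*0) - l = √(-7 + 0) - l = √(-7) - l = I*√7 - l = -l + I*√7)
q(b)/(-54516) = (-1*(-299/3) + I*√7)/(-54516) = (299/3 + I*√7)*(-1/54516) = -299/163548 - I*√7/54516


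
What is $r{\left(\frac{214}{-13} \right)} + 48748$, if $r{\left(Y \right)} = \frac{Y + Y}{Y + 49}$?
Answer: $\frac{20619976}{423} \approx 48747.0$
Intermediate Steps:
$r{\left(Y \right)} = \frac{2 Y}{49 + Y}$
$r{\left(\frac{214}{-13} \right)} + 48748 = \frac{2 \frac{214}{-13}}{49 + \frac{214}{-13}} + 48748 = \frac{2 \cdot 214 \left(- \frac{1}{13}\right)}{49 + 214 \left(- \frac{1}{13}\right)} + 48748 = 2 \left(- \frac{214}{13}\right) \frac{1}{49 - \frac{214}{13}} + 48748 = 2 \left(- \frac{214}{13}\right) \frac{1}{\frac{423}{13}} + 48748 = 2 \left(- \frac{214}{13}\right) \frac{13}{423} + 48748 = - \frac{428}{423} + 48748 = \frac{20619976}{423}$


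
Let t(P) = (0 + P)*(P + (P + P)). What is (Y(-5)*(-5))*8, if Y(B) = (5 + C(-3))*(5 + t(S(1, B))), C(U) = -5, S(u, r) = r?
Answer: 0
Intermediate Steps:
t(P) = 3*P² (t(P) = P*(P + 2*P) = P*(3*P) = 3*P²)
Y(B) = 0 (Y(B) = (5 - 5)*(5 + 3*B²) = 0*(5 + 3*B²) = 0)
(Y(-5)*(-5))*8 = (0*(-5))*8 = 0*8 = 0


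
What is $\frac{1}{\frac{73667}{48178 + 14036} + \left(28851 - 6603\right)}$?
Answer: $\frac{62214}{1384210739} \approx 4.4945 \cdot 10^{-5}$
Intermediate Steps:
$\frac{1}{\frac{73667}{48178 + 14036} + \left(28851 - 6603\right)} = \frac{1}{\frac{73667}{62214} + \left(28851 - 6603\right)} = \frac{1}{73667 \cdot \frac{1}{62214} + 22248} = \frac{1}{\frac{73667}{62214} + 22248} = \frac{1}{\frac{1384210739}{62214}} = \frac{62214}{1384210739}$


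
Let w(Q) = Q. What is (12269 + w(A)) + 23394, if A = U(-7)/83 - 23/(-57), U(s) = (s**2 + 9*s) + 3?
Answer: 168722935/4731 ≈ 35663.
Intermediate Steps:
U(s) = 3 + s**2 + 9*s
A = 1282/4731 (A = (3 + (-7)**2 + 9*(-7))/83 - 23/(-57) = (3 + 49 - 63)*(1/83) - 23*(-1/57) = -11*1/83 + 23/57 = -11/83 + 23/57 = 1282/4731 ≈ 0.27098)
(12269 + w(A)) + 23394 = (12269 + 1282/4731) + 23394 = 58045921/4731 + 23394 = 168722935/4731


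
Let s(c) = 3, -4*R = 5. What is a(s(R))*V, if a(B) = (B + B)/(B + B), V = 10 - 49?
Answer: -39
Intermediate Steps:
R = -5/4 (R = -¼*5 = -5/4 ≈ -1.2500)
V = -39
a(B) = 1 (a(B) = (2*B)/((2*B)) = (2*B)*(1/(2*B)) = 1)
a(s(R))*V = 1*(-39) = -39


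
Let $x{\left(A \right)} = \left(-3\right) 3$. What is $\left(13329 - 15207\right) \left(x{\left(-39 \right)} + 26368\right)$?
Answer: $-49502202$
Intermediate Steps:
$x{\left(A \right)} = -9$
$\left(13329 - 15207\right) \left(x{\left(-39 \right)} + 26368\right) = \left(13329 - 15207\right) \left(-9 + 26368\right) = \left(-1878\right) 26359 = -49502202$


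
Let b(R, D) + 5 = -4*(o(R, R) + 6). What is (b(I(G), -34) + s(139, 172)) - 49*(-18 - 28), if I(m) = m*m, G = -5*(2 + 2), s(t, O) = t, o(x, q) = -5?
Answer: 2384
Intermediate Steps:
G = -20 (G = -5*4 = -20)
I(m) = m**2
b(R, D) = -9 (b(R, D) = -5 - 4*(-5 + 6) = -5 - 4*1 = -5 - 4 = -9)
(b(I(G), -34) + s(139, 172)) - 49*(-18 - 28) = (-9 + 139) - 49*(-18 - 28) = 130 - 49*(-46) = 130 + 2254 = 2384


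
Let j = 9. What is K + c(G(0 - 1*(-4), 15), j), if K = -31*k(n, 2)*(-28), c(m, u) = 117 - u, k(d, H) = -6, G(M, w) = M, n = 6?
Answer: -5100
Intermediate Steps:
K = -5208 (K = -31*(-6)*(-28) = 186*(-28) = -5208)
K + c(G(0 - 1*(-4), 15), j) = -5208 + (117 - 1*9) = -5208 + (117 - 9) = -5208 + 108 = -5100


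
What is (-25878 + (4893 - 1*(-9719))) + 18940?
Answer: 7674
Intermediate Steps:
(-25878 + (4893 - 1*(-9719))) + 18940 = (-25878 + (4893 + 9719)) + 18940 = (-25878 + 14612) + 18940 = -11266 + 18940 = 7674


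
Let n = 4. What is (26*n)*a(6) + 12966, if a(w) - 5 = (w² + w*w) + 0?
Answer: 20974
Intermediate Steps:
a(w) = 5 + 2*w² (a(w) = 5 + ((w² + w*w) + 0) = 5 + ((w² + w²) + 0) = 5 + (2*w² + 0) = 5 + 2*w²)
(26*n)*a(6) + 12966 = (26*4)*(5 + 2*6²) + 12966 = 104*(5 + 2*36) + 12966 = 104*(5 + 72) + 12966 = 104*77 + 12966 = 8008 + 12966 = 20974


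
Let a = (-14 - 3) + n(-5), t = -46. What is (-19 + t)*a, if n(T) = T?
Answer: 1430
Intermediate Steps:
a = -22 (a = (-14 - 3) - 5 = -17 - 5 = -22)
(-19 + t)*a = (-19 - 46)*(-22) = -65*(-22) = 1430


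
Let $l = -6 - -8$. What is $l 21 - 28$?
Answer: $14$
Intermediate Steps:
$l = 2$ ($l = -6 + 8 = 2$)
$l 21 - 28 = 2 \cdot 21 - 28 = 42 - 28 = 14$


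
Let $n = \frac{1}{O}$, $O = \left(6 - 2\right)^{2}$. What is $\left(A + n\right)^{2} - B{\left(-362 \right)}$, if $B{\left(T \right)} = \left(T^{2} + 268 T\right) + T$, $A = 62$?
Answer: $- \frac{7632447}{256} \approx -29814.0$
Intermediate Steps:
$O = 16$ ($O = 4^{2} = 16$)
$n = \frac{1}{16} \approx 0.0625$
$B{\left(T \right)} = T^{2} + 269 T$
$\left(A + n\right)^{2} - B{\left(-362 \right)} = \left(62 + \frac{1}{16}\right)^{2} - - 362 \left(269 - 362\right) = \left(\frac{993}{16}\right)^{2} - \left(-362\right) \left(-93\right) = \frac{986049}{256} - 33666 = - \frac{7632447}{256}$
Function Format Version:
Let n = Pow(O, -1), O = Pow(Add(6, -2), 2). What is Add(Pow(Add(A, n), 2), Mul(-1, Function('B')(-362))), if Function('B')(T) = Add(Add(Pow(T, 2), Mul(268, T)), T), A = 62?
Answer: Rational(-7632447, 256) ≈ -29814.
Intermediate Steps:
O = 16 (O = Pow(4, 2) = 16)
n = Rational(1, 16) (n = Pow(16, -1) = Rational(1, 16) ≈ 0.062500)
Function('B')(T) = Add(Pow(T, 2), Mul(269, T))
Add(Pow(Add(A, n), 2), Mul(-1, Function('B')(-362))) = Add(Pow(Add(62, Rational(1, 16)), 2), Mul(-1, Mul(-362, Add(269, -362)))) = Add(Pow(Rational(993, 16), 2), Mul(-1, Mul(-362, -93))) = Add(Rational(986049, 256), Mul(-1, 33666)) = Add(Rational(986049, 256), -33666) = Rational(-7632447, 256)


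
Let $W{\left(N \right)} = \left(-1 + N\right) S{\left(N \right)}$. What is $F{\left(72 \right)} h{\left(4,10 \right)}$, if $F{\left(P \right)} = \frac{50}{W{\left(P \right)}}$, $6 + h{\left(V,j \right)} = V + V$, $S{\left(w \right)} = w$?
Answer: $\frac{25}{1278} \approx 0.019562$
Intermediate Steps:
$h{\left(V,j \right)} = -6 + 2 V$ ($h{\left(V,j \right)} = -6 + \left(V + V\right) = -6 + 2 V$)
$W{\left(N \right)} = N \left(-1 + N\right)$ ($W{\left(N \right)} = \left(-1 + N\right) N = N \left(-1 + N\right)$)
$F{\left(P \right)} = \frac{50}{P \left(-1 + P\right)}$
$F{\left(72 \right)} h{\left(4,10 \right)} = \frac{50}{72 \left(-1 + 72\right)} \left(-6 + 2 \cdot 4\right) = 50 \cdot \frac{1}{72} \cdot \frac{1}{71} \left(-6 + 8\right) = 50 \cdot \frac{1}{72} \cdot \frac{1}{71} \cdot 2 = \frac{25}{2556} \cdot 2 = \frac{25}{1278}$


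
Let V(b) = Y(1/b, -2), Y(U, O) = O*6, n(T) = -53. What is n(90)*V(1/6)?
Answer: 636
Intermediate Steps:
Y(U, O) = 6*O
V(b) = -12 (V(b) = 6*(-2) = -12)
n(90)*V(1/6) = -53*(-12) = 636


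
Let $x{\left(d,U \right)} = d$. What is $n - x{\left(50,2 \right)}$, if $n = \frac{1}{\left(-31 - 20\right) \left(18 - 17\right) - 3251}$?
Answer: $- \frac{165101}{3302} \approx -50.0$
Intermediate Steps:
$n = - \frac{1}{3302}$ ($n = \frac{1}{\left(-51\right) 1 - 3251} = \frac{1}{-51 - 3251} = \frac{1}{-3302} = - \frac{1}{3302} \approx -0.00030285$)
$n - x{\left(50,2 \right)} = - \frac{1}{3302} - 50 = - \frac{165101}{3302}$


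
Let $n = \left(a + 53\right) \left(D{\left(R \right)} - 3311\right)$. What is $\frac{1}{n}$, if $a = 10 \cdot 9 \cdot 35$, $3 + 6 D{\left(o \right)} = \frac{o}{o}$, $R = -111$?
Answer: $- \frac{3}{31818602} \approx -9.4284 \cdot 10^{-8}$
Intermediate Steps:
$D{\left(o \right)} = - \frac{1}{3}$ ($D{\left(o \right)} = - \frac{1}{2} + \frac{o \frac{1}{o}}{6} = - \frac{1}{2} + \frac{1}{6} \cdot 1 = - \frac{1}{2} + \frac{1}{6} = - \frac{1}{3}$)
$a = 3150$ ($a = 90 \cdot 35 = 3150$)
$n = - \frac{31818602}{3}$ ($n = \left(3150 + 53\right) \left(- \frac{1}{3} - 3311\right) = 3203 \left(- \frac{9934}{3}\right) = - \frac{31818602}{3} \approx -1.0606 \cdot 10^{7}$)
$\frac{1}{n} = \frac{1}{- \frac{31818602}{3}} = - \frac{3}{31818602}$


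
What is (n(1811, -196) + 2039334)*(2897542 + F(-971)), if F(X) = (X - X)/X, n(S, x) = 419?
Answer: 5910269987126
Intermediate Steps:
F(X) = 0 (F(X) = 0/X = 0)
(n(1811, -196) + 2039334)*(2897542 + F(-971)) = (419 + 2039334)*(2897542 + 0) = 2039753*2897542 = 5910269987126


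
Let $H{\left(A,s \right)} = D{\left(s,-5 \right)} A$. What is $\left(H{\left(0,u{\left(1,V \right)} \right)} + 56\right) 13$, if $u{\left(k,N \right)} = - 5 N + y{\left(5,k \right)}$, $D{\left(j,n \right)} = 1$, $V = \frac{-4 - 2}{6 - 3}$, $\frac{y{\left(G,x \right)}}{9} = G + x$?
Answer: $728$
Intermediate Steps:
$y{\left(G,x \right)} = 9 G + 9 x$ ($y{\left(G,x \right)} = 9 \left(G + x\right) = 9 G + 9 x$)
$V = -2$ ($V = - \frac{6}{3} = \left(-6\right) \frac{1}{3} = -2$)
$u{\left(k,N \right)} = 45 - 5 N + 9 k$ ($u{\left(k,N \right)} = - 5 N + \left(9 \cdot 5 + 9 k\right) = - 5 N + \left(45 + 9 k\right) = 45 - 5 N + 9 k$)
$H{\left(A,s \right)} = A$ ($H{\left(A,s \right)} = 1 A = A$)
$\left(H{\left(0,u{\left(1,V \right)} \right)} + 56\right) 13 = \left(0 + 56\right) 13 = 56 \cdot 13 = 728$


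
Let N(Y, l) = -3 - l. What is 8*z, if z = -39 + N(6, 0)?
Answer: -336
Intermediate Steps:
z = -42 (z = -39 + (-3 - 1*0) = -39 + (-3 + 0) = -39 - 3 = -42)
8*z = 8*(-42) = -336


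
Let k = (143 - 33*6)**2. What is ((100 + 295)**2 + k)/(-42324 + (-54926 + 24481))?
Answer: -159050/72769 ≈ -2.1857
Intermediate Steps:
k = 3025 (k = (143 - 198)**2 = (-55)**2 = 3025)
((100 + 295)**2 + k)/(-42324 + (-54926 + 24481)) = ((100 + 295)**2 + 3025)/(-42324 + (-54926 + 24481)) = (395**2 + 3025)/(-42324 - 30445) = (156025 + 3025)/(-72769) = 159050*(-1/72769) = -159050/72769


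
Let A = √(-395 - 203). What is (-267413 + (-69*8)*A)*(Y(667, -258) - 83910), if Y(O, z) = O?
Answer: 22260260359 + 45950136*I*√598 ≈ 2.226e+10 + 1.1237e+9*I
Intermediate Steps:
A = I*√598 (A = √(-598) = I*√598 ≈ 24.454*I)
(-267413 + (-69*8)*A)*(Y(667, -258) - 83910) = (-267413 + (-69*8)*(I*√598))*(667 - 83910) = (-267413 - 552*I*√598)*(-83243) = 22260260359 + 45950136*I*√598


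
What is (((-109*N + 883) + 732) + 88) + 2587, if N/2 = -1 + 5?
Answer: 3418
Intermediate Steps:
N = 8 (N = 2*(-1 + 5) = 2*4 = 8)
(((-109*N + 883) + 732) + 88) + 2587 = (((-109*8 + 883) + 732) + 88) + 2587 = (((-872 + 883) + 732) + 88) + 2587 = ((11 + 732) + 88) + 2587 = (743 + 88) + 2587 = 831 + 2587 = 3418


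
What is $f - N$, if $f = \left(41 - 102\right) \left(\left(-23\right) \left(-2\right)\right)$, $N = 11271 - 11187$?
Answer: $-2890$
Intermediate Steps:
$N = 84$ ($N = 11271 - 11187 = 84$)
$f = -2806$ ($f = \left(-61\right) 46 = -2806$)
$f - N = -2806 - 84 = -2890$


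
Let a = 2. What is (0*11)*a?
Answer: 0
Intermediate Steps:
(0*11)*a = (0*11)*2 = 0*2 = 0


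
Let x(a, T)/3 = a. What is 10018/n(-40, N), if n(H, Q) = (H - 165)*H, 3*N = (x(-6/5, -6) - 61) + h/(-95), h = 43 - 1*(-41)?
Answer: 5009/4100 ≈ 1.2217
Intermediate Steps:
h = 84 (h = 43 + 41 = 84)
x(a, T) = 3*a
N = -6221/285 (N = ((3*(-6/5) - 61) + 84/(-95))/3 = ((3*(-6*⅕) - 61) + 84*(-1/95))/3 = ((3*(-6/5) - 61) - 84/95)/3 = ((-18/5 - 61) - 84/95)/3 = (-323/5 - 84/95)/3 = (⅓)*(-6221/95) = -6221/285 ≈ -21.828)
n(H, Q) = H*(-165 + H) (n(H, Q) = (-165 + H)*H = H*(-165 + H))
10018/n(-40, N) = 10018/((-40*(-165 - 40))) = 10018/((-40*(-205))) = 10018/8200 = 10018*(1/8200) = 5009/4100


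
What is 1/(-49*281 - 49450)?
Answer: -1/63219 ≈ -1.5818e-5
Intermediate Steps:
1/(-49*281 - 49450) = 1/(-13769 - 49450) = 1/(-63219) = -1/63219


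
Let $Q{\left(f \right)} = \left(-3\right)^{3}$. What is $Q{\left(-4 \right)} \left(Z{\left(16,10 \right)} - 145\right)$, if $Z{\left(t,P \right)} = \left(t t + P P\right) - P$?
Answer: $-5427$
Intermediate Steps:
$Q{\left(f \right)} = -27$
$Z{\left(t,P \right)} = P^{2} + t^{2} - P$ ($Z{\left(t,P \right)} = \left(t^{2} + P^{2}\right) - P = \left(P^{2} + t^{2}\right) - P = P^{2} + t^{2} - P$)
$Q{\left(-4 \right)} \left(Z{\left(16,10 \right)} - 145\right) = - 27 \left(\left(10^{2} + 16^{2} - 10\right) - 145\right) = - 27 \left(\left(100 + 256 - 10\right) - 145\right) = - 27 \left(346 - 145\right) = \left(-27\right) 201 = -5427$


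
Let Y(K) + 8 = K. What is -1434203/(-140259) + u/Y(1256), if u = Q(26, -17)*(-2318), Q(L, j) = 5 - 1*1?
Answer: 20391829/7293468 ≈ 2.7959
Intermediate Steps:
Y(K) = -8 + K
Q(L, j) = 4 (Q(L, j) = 5 - 1 = 4)
u = -9272 (u = 4*(-2318) = -9272)
-1434203/(-140259) + u/Y(1256) = -1434203/(-140259) - 9272/(-8 + 1256) = -1434203*(-1/140259) - 9272/1248 = 1434203/140259 - 9272*1/1248 = 1434203/140259 - 1159/156 = 20391829/7293468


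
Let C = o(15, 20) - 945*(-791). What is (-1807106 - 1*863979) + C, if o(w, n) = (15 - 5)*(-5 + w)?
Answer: -1923490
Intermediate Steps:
o(w, n) = -50 + 10*w (o(w, n) = 10*(-5 + w) = -50 + 10*w)
C = 747595 (C = (-50 + 10*15) - 945*(-791) = (-50 + 150) + 747495 = 100 + 747495 = 747595)
(-1807106 - 1*863979) + C = (-1807106 - 1*863979) + 747595 = (-1807106 - 863979) + 747595 = -2671085 + 747595 = -1923490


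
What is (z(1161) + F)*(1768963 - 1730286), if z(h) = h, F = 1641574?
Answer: 63536061595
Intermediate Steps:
(z(1161) + F)*(1768963 - 1730286) = (1161 + 1641574)*(1768963 - 1730286) = 1642735*38677 = 63536061595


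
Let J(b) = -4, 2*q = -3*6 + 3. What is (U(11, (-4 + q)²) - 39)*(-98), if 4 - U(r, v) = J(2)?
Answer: 3038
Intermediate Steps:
q = -15/2 (q = (-3*6 + 3)/2 = (-18 + 3)/2 = (½)*(-15) = -15/2 ≈ -7.5000)
U(r, v) = 8 (U(r, v) = 4 - 1*(-4) = 4 + 4 = 8)
(U(11, (-4 + q)²) - 39)*(-98) = (8 - 39)*(-98) = -31*(-98) = 3038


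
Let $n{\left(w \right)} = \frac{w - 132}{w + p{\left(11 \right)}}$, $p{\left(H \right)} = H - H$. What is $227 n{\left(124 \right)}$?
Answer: $- \frac{454}{31} \approx -14.645$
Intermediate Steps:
$p{\left(H \right)} = 0$
$n{\left(w \right)} = \frac{-132 + w}{w}$ ($n{\left(w \right)} = \frac{w - 132}{w + 0} = \frac{-132 + w}{w}$)
$227 n{\left(124 \right)} = 227 \frac{-132 + 124}{124} = 227 \cdot \frac{1}{124} \left(-8\right) = 227 \left(- \frac{2}{31}\right) = - \frac{454}{31}$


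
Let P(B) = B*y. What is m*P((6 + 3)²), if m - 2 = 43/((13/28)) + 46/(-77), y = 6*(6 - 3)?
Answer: 137215296/1001 ≈ 1.3708e+5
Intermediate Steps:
y = 18 (y = 6*3 = 18)
P(B) = 18*B (P(B) = B*18 = 18*B)
m = 94112/1001 (m = 2 + (43/((13/28)) + 46/(-77)) = 2 + (43/((13*(1/28))) + 46*(-1/77)) = 2 + (43/(13/28) - 46/77) = 2 + (43*(28/13) - 46/77) = 2 + (1204/13 - 46/77) = 2 + 92110/1001 = 94112/1001 ≈ 94.018)
m*P((6 + 3)²) = 94112*(18*(6 + 3)²)/1001 = 94112*(18*9²)/1001 = 94112*(18*81)/1001 = (94112/1001)*1458 = 137215296/1001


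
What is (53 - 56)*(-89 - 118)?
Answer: 621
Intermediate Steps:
(53 - 56)*(-89 - 118) = -3*(-207) = 621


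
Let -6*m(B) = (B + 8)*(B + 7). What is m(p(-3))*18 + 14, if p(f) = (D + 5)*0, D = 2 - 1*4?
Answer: -154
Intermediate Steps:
D = -2 (D = 2 - 4 = -2)
p(f) = 0 (p(f) = (-2 + 5)*0 = 3*0 = 0)
m(B) = -(7 + B)*(8 + B)/6 (m(B) = -(B + 8)*(B + 7)/6 = -(8 + B)*(7 + B)/6 = -(7 + B)*(8 + B)/6)
m(p(-3))*18 + 14 = (-28/3 - 5/2*0 - ⅙*0²)*18 + 14 = (-28/3 + 0 - ⅙*0)*18 + 14 = (-28/3 + 0 + 0)*18 + 14 = -28/3*18 + 14 = -168 + 14 = -154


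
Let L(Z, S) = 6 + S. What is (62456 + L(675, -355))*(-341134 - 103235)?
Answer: -27598425483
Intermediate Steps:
(62456 + L(675, -355))*(-341134 - 103235) = (62456 + (6 - 355))*(-341134 - 103235) = (62456 - 349)*(-444369) = 62107*(-444369) = -27598425483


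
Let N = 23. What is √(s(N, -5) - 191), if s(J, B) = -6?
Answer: I*√197 ≈ 14.036*I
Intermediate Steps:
√(s(N, -5) - 191) = √(-6 - 191) = √(-197) = I*√197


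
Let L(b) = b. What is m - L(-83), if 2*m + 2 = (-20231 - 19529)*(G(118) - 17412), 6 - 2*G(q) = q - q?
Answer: 346091002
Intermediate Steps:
G(q) = 3 (G(q) = 3 - (q - q)/2 = 3 - 1/2*0 = 3 + 0 = 3)
m = 346090919 (m = -1 + ((-20231 - 19529)*(3 - 17412))/2 = -1 + (-39760*(-17409))/2 = -1 + (1/2)*692181840 = -1 + 346090920 = 346090919)
m - L(-83) = 346090919 - 1*(-83) = 346090919 + 83 = 346091002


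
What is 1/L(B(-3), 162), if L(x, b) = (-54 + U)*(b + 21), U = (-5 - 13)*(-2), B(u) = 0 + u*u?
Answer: -1/3294 ≈ -0.00030358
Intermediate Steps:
B(u) = u² (B(u) = 0 + u² = u²)
U = 36 (U = -18*(-2) = 36)
L(x, b) = -378 - 18*b (L(x, b) = (-54 + 36)*(b + 21) = -18*(21 + b) = -378 - 18*b)
1/L(B(-3), 162) = 1/(-378 - 18*162) = 1/(-378 - 2916) = 1/(-3294) = -1/3294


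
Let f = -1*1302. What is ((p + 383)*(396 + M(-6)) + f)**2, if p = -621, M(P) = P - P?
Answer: 9129802500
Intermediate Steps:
M(P) = 0
f = -1302
((p + 383)*(396 + M(-6)) + f)**2 = ((-621 + 383)*(396 + 0) - 1302)**2 = (-238*396 - 1302)**2 = (-94248 - 1302)**2 = (-95550)**2 = 9129802500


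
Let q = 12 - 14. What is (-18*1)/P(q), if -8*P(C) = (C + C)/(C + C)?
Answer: 144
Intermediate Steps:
q = -2
P(C) = -1/8 (P(C) = -(C + C)/(8*(C + C)) = -2*C/(8*(2*C)) = -2*C*1/(2*C)/8 = -1/8*1 = -1/8)
(-18*1)/P(q) = (-18*1)/(-1/8) = -18*(-8) = 144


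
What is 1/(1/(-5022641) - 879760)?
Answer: -5022641/4418718646161 ≈ -1.1367e-6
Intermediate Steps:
1/(1/(-5022641) - 879760) = 1/(-1/5022641 - 879760) = 1/(-4418718646161/5022641) = -5022641/4418718646161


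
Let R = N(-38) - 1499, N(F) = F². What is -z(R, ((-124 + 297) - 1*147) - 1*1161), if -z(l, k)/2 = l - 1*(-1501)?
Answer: 2892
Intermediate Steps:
R = -55 (R = (-38)² - 1499 = 1444 - 1499 = -55)
z(l, k) = -3002 - 2*l (z(l, k) = -2*(l - 1*(-1501)) = -2*(l + 1501) = -2*(1501 + l) = -3002 - 2*l)
-z(R, ((-124 + 297) - 1*147) - 1*1161) = -(-3002 - 2*(-55)) = -(-3002 + 110) = -1*(-2892) = 2892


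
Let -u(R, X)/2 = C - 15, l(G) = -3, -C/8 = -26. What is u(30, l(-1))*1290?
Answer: -497940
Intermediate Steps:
C = 208 (C = -8*(-26) = 208)
u(R, X) = -386 (u(R, X) = -2*(208 - 15) = -2*193 = -386)
u(30, l(-1))*1290 = -386*1290 = -497940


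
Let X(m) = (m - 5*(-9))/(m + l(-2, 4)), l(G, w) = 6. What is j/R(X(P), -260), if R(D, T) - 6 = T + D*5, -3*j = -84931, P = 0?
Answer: -169862/1299 ≈ -130.76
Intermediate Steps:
j = 84931/3 (j = -⅓*(-84931) = 84931/3 ≈ 28310.)
X(m) = (45 + m)/(6 + m) (X(m) = (m - 5*(-9))/(m + 6) = (m + 45)/(6 + m) = (45 + m)/(6 + m))
R(D, T) = 6 + T + 5*D (R(D, T) = 6 + (T + D*5) = 6 + (T + 5*D) = 6 + T + 5*D)
j/R(X(P), -260) = 84931/(3*(6 - 260 + 5*((45 + 0)/(6 + 0)))) = 84931/(3*(6 - 260 + 5*(45/6))) = 84931/(3*(6 - 260 + 5*((⅙)*45))) = 84931/(3*(6 - 260 + 5*(15/2))) = 84931/(3*(6 - 260 + 75/2)) = 84931/(3*(-433/2)) = (84931/3)*(-2/433) = -169862/1299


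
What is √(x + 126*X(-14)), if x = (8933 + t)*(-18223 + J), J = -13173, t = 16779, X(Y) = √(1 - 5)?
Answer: 2*√(-201813488 + 63*I) ≈ 0.0044347 + 28412.0*I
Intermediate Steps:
X(Y) = 2*I (X(Y) = √(-4) = 2*I)
x = -807253952 (x = (8933 + 16779)*(-18223 - 13173) = 25712*(-31396) = -807253952)
√(x + 126*X(-14)) = √(-807253952 + 126*(2*I)) = √(-807253952 + 252*I)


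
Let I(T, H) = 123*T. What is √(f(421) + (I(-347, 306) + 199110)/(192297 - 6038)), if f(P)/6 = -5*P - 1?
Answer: 3*I*√48704913406045/186259 ≈ 112.41*I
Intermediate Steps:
f(P) = -6 - 30*P (f(P) = 6*(-5*P - 1) = 6*(-1 - 5*P) = -6 - 30*P)
√(f(421) + (I(-347, 306) + 199110)/(192297 - 6038)) = √((-6 - 30*421) + (123*(-347) + 199110)/(192297 - 6038)) = √((-6 - 12630) + (-42681 + 199110)/186259) = √(-12636 + 156429*(1/186259)) = √(-12636 + 156429/186259) = √(-2353412295/186259) = 3*I*√48704913406045/186259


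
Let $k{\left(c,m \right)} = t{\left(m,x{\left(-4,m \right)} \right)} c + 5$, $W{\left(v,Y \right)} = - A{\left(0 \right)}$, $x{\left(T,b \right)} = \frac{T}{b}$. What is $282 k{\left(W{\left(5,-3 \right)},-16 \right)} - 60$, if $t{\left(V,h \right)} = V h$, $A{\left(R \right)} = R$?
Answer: $1350$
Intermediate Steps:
$W{\left(v,Y \right)} = 0$ ($W{\left(v,Y \right)} = \left(-1\right) 0 = 0$)
$k{\left(c,m \right)} = 5 - 4 c$ ($k{\left(c,m \right)} = m \left(- \frac{4}{m}\right) c + 5 = - 4 c + 5 = 5 - 4 c$)
$282 k{\left(W{\left(5,-3 \right)},-16 \right)} - 60 = 282 \left(5 - 0\right) - 60 = 282 \left(5 + 0\right) - 60 = 282 \cdot 5 - 60 = 1410 - 60 = 1350$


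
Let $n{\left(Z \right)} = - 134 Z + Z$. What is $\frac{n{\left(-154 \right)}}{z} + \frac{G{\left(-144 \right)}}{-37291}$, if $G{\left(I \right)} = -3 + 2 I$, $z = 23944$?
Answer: $\frac{385380983}{446447852} \approx 0.86322$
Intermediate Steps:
$n{\left(Z \right)} = - 133 Z$
$\frac{n{\left(-154 \right)}}{z} + \frac{G{\left(-144 \right)}}{-37291} = \frac{\left(-133\right) \left(-154\right)}{23944} + \frac{-3 + 2 \left(-144\right)}{-37291} = 20482 \cdot \frac{1}{23944} + \left(-3 - 288\right) \left(- \frac{1}{37291}\right) = \frac{10241}{11972} - - \frac{291}{37291} = \frac{10241}{11972} + \frac{291}{37291} = \frac{385380983}{446447852}$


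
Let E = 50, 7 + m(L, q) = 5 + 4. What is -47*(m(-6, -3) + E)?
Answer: -2444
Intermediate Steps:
m(L, q) = 2 (m(L, q) = -7 + (5 + 4) = -7 + 9 = 2)
-47*(m(-6, -3) + E) = -47*(2 + 50) = -47*52 = -2444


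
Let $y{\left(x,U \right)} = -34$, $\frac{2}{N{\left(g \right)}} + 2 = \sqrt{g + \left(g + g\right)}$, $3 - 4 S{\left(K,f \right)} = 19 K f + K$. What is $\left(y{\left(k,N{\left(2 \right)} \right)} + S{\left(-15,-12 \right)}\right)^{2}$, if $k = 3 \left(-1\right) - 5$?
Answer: $\frac{3129361}{4} \approx 7.8234 \cdot 10^{5}$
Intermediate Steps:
$k = -8$ ($k = -3 - 5 = -8$)
$S{\left(K,f \right)} = \frac{3}{4} - \frac{K}{4} - \frac{19 K f}{4}$ ($S{\left(K,f \right)} = \frac{3}{4} - \frac{19 K f + K}{4} = \frac{3}{4} - \frac{K + 19 K f}{4} = \frac{3}{4} - \left(\frac{K}{4} + \frac{19 K f}{4}\right) = \frac{3}{4} - \frac{K}{4} - \frac{19 K f}{4}$)
$N{\left(g \right)} = \frac{2}{-2 + \sqrt{3} \sqrt{g}}$ ($N{\left(g \right)} = \frac{2}{-2 + \sqrt{g + \left(g + g\right)}} = \frac{2}{-2 + \sqrt{g + 2 g}} = \frac{2}{-2 + \sqrt{3 g}} = \frac{2}{-2 + \sqrt{3} \sqrt{g}}$)
$\left(y{\left(k,N{\left(2 \right)} \right)} + S{\left(-15,-12 \right)}\right)^{2} = \left(-34 - \left(- \frac{9}{2} + 855\right)\right)^{2} = \left(-34 + \left(\frac{3}{4} + \frac{15}{4} - 855\right)\right)^{2} = \left(-34 - \frac{1701}{2}\right)^{2} = \left(- \frac{1769}{2}\right)^{2} = \frac{3129361}{4}$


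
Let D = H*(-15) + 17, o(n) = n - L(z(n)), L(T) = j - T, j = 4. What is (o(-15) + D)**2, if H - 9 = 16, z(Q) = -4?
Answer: 145161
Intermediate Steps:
L(T) = 4 - T
H = 25 (H = 9 + 16 = 25)
o(n) = -8 + n (o(n) = n - (4 - 1*(-4)) = n - (4 + 4) = n - 1*8 = n - 8 = -8 + n)
D = -358 (D = 25*(-15) + 17 = -375 + 17 = -358)
(o(-15) + D)**2 = ((-8 - 15) - 358)**2 = (-23 - 358)**2 = (-381)**2 = 145161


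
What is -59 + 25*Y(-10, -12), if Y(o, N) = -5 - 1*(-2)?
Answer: -134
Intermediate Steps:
Y(o, N) = -3 (Y(o, N) = -5 + 2 = -3)
-59 + 25*Y(-10, -12) = -59 + 25*(-3) = -59 - 75 = -134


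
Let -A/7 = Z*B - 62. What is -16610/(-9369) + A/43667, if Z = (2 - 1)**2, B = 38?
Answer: 726882862/409116123 ≈ 1.7767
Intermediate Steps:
Z = 1 (Z = 1**2 = 1)
A = 168 (A = -7*(1*38 - 62) = -7*(38 - 62) = -7*(-24) = 168)
-16610/(-9369) + A/43667 = -16610/(-9369) + 168/43667 = -16610*(-1/9369) + 168*(1/43667) = 16610/9369 + 168/43667 = 726882862/409116123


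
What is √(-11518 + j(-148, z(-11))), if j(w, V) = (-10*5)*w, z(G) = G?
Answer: I*√4118 ≈ 64.172*I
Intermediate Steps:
j(w, V) = -50*w
√(-11518 + j(-148, z(-11))) = √(-11518 - 50*(-148)) = √(-11518 + 7400) = √(-4118) = I*√4118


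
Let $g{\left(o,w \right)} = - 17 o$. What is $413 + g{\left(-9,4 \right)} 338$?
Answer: $52127$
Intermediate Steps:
$413 + g{\left(-9,4 \right)} 338 = 413 + \left(-17\right) \left(-9\right) 338 = 413 + 153 \cdot 338 = 413 + 51714 = 52127$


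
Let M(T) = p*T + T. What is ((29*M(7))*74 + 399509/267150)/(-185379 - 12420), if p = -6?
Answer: 20065236991/52842002850 ≈ 0.37972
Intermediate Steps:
M(T) = -5*T (M(T) = -6*T + T = -5*T)
((29*M(7))*74 + 399509/267150)/(-185379 - 12420) = ((29*(-5*7))*74 + 399509/267150)/(-185379 - 12420) = ((29*(-35))*74 + 399509*(1/267150))/(-197799) = (-1015*74 + 399509/267150)*(-1/197799) = (-75110 + 399509/267150)*(-1/197799) = -20065236991/267150*(-1/197799) = 20065236991/52842002850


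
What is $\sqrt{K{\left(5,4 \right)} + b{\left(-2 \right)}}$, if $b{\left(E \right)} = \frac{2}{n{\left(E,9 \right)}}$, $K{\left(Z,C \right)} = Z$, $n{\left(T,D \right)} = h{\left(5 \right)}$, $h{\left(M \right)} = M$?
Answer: $\frac{3 \sqrt{15}}{5} \approx 2.3238$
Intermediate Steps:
$n{\left(T,D \right)} = 5$
$b{\left(E \right)} = \frac{2}{5}$
$\sqrt{K{\left(5,4 \right)} + b{\left(-2 \right)}} = \sqrt{5 + \frac{2}{5}} = \sqrt{\frac{27}{5}} = \frac{3 \sqrt{15}}{5}$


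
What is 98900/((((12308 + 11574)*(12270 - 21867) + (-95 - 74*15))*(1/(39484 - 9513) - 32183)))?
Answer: 741032975/55268316919540307 ≈ 1.3408e-8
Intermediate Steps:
98900/((((12308 + 11574)*(12270 - 21867) + (-95 - 74*15))*(1/(39484 - 9513) - 32183))) = 98900/(((23882*(-9597) + (-95 - 1110))*(1/29971 - 32183))) = 98900/(((-229195554 - 1205)*(1/29971 - 32183))) = 98900/((-229196759*(-964556692/29971))) = 98900/(221073267678161228/29971) = 98900*(29971/221073267678161228) = 741032975/55268316919540307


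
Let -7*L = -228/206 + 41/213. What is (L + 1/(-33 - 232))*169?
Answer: 872388478/40696845 ≈ 21.436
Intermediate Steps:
L = 20059/153573 (L = -(-228/206 + 41/213)/7 = -(-228*1/206 + 41*(1/213))/7 = -(-114/103 + 41/213)/7 = -⅐*(-20059/21939) = 20059/153573 ≈ 0.13062)
(L + 1/(-33 - 232))*169 = (20059/153573 + 1/(-33 - 232))*169 = (20059/153573 + 1/(-265))*169 = (20059/153573 - 1/265)*169 = (5162062/40696845)*169 = 872388478/40696845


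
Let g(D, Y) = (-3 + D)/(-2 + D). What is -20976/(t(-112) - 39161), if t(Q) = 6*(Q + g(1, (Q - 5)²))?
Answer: 20976/39821 ≈ 0.52676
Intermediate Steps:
g(D, Y) = (-3 + D)/(-2 + D)
t(Q) = 12 + 6*Q (t(Q) = 6*(Q + (-3 + 1)/(-2 + 1)) = 6*(Q - 2/(-1)) = 6*(Q - 1*(-2)) = 6*(Q + 2) = 6*(2 + Q) = 12 + 6*Q)
-20976/(t(-112) - 39161) = -20976/((12 + 6*(-112)) - 39161) = -20976/((12 - 672) - 39161) = -20976/(-660 - 39161) = -20976/(-39821) = -20976*(-1/39821) = 20976/39821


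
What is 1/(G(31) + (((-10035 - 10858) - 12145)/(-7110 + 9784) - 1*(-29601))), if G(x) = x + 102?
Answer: 1337/39737839 ≈ 3.3646e-5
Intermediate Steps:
G(x) = 102 + x
1/(G(31) + (((-10035 - 10858) - 12145)/(-7110 + 9784) - 1*(-29601))) = 1/((102 + 31) + (((-10035 - 10858) - 12145)/(-7110 + 9784) - 1*(-29601))) = 1/(133 + ((-20893 - 12145)/2674 + 29601)) = 1/(133 + (-33038*1/2674 + 29601)) = 1/(133 + (-16519/1337 + 29601)) = 1/(133 + 39560018/1337) = 1/(39737839/1337) = 1337/39737839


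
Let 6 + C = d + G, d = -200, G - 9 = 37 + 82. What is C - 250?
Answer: -328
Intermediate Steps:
G = 128 (G = 9 + (37 + 82) = 9 + 119 = 128)
C = -78 (C = -6 + (-200 + 128) = -6 - 72 = -78)
C - 250 = -78 - 250 = -328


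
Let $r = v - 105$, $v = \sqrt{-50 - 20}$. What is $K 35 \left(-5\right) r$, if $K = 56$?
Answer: $1029000 - 9800 i \sqrt{70} \approx 1.029 \cdot 10^{6} - 81993.0 i$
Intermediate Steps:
$v = i \sqrt{70}$ ($v = \sqrt{-70} = i \sqrt{70} \approx 8.3666 i$)
$r = -105 + i \sqrt{70}$ ($r = i \sqrt{70} - 105 = -105 + i \sqrt{70} \approx -105.0 + 8.3666 i$)
$K 35 \left(-5\right) r = 56 \cdot 35 \left(-5\right) \left(-105 + i \sqrt{70}\right) = 56 \left(-175\right) \left(-105 + i \sqrt{70}\right) = - 9800 \left(-105 + i \sqrt{70}\right) = 1029000 - 9800 i \sqrt{70}$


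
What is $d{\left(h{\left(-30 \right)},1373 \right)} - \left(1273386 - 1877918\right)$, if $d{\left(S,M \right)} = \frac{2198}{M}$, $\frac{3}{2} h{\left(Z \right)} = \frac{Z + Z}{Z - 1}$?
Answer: $\frac{830024634}{1373} \approx 6.0453 \cdot 10^{5}$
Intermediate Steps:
$h{\left(Z \right)} = \frac{4 Z}{3 \left(-1 + Z\right)}$ ($h{\left(Z \right)} = \frac{2 \frac{Z + Z}{Z - 1}}{3} = \frac{2 \frac{2 Z}{-1 + Z}}{3} = \frac{4 Z}{3 \left(-1 + Z\right)}$)
$d{\left(h{\left(-30 \right)},1373 \right)} - \left(1273386 - 1877918\right) = \frac{2198}{1373} - \left(1273386 - 1877918\right) = 2198 \cdot \frac{1}{1373} - \left(1273386 - 1877918\right) = \frac{2198}{1373} - -604532 = \frac{2198}{1373} + 604532 = \frac{830024634}{1373}$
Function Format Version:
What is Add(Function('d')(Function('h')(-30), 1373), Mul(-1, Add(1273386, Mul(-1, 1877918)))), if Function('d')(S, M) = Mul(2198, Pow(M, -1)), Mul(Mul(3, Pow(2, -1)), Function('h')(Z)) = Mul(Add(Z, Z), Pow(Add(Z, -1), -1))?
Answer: Rational(830024634, 1373) ≈ 6.0453e+5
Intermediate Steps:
Function('h')(Z) = Mul(Rational(4, 3), Z, Pow(Add(-1, Z), -1)) (Function('h')(Z) = Mul(Rational(2, 3), Mul(Add(Z, Z), Pow(Add(Z, -1), -1))) = Mul(Rational(2, 3), Mul(Mul(2, Z), Pow(Add(-1, Z), -1))) = Mul(Rational(2, 3), Mul(2, Z, Pow(Add(-1, Z), -1))) = Mul(Rational(4, 3), Z, Pow(Add(-1, Z), -1)))
Add(Function('d')(Function('h')(-30), 1373), Mul(-1, Add(1273386, Mul(-1, 1877918)))) = Add(Mul(2198, Pow(1373, -1)), Mul(-1, Add(1273386, Mul(-1, 1877918)))) = Add(Mul(2198, Rational(1, 1373)), Mul(-1, Add(1273386, -1877918))) = Add(Rational(2198, 1373), Mul(-1, -604532)) = Add(Rational(2198, 1373), 604532) = Rational(830024634, 1373)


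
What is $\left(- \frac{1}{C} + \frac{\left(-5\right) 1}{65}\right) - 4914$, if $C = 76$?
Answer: $- \frac{4855121}{988} \approx -4914.1$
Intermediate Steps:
$\left(- \frac{1}{C} + \frac{\left(-5\right) 1}{65}\right) - 4914 = \left(- \frac{1}{76} + \frac{\left(-5\right) 1}{65}\right) - 4914 = \left(\left(-1\right) \frac{1}{76} - \frac{1}{13}\right) - 4914 = \left(- \frac{1}{76} - \frac{1}{13}\right) - 4914 = - \frac{89}{988} - 4914 = - \frac{4855121}{988}$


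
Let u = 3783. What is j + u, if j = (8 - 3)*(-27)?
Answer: 3648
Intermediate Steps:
j = -135 (j = 5*(-27) = -135)
j + u = -135 + 3783 = 3648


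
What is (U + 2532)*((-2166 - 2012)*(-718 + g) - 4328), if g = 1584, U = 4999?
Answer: -27280866756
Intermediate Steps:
(U + 2532)*((-2166 - 2012)*(-718 + g) - 4328) = (4999 + 2532)*((-2166 - 2012)*(-718 + 1584) - 4328) = 7531*(-4178*866 - 4328) = 7531*(-3618148 - 4328) = 7531*(-3622476) = -27280866756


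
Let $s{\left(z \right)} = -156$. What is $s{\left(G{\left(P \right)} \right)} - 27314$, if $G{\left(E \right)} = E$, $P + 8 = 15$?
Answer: $-27470$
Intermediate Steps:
$P = 7$ ($P = -8 + 15 = 7$)
$s{\left(G{\left(P \right)} \right)} - 27314 = -156 - 27314 = -27470$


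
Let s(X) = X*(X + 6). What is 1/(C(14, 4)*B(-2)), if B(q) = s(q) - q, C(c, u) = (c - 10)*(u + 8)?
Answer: -1/288 ≈ -0.0034722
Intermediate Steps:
s(X) = X*(6 + X)
C(c, u) = (-10 + c)*(8 + u)
B(q) = -q + q*(6 + q) (B(q) = q*(6 + q) - q = -q + q*(6 + q))
1/(C(14, 4)*B(-2)) = 1/((-80 - 10*4 + 8*14 + 14*4)*(-2*(5 - 2))) = 1/((-80 - 40 + 112 + 56)*(-2*3)) = 1/(48*(-6)) = 1/(-288) = -1/288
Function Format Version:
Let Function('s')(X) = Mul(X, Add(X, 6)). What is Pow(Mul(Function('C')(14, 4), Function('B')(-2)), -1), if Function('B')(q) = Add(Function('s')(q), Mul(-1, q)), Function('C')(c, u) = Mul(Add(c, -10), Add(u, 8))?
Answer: Rational(-1, 288) ≈ -0.0034722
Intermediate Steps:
Function('s')(X) = Mul(X, Add(6, X))
Function('C')(c, u) = Mul(Add(-10, c), Add(8, u))
Function('B')(q) = Add(Mul(-1, q), Mul(q, Add(6, q))) (Function('B')(q) = Add(Mul(q, Add(6, q)), Mul(-1, q)) = Add(Mul(-1, q), Mul(q, Add(6, q))))
Pow(Mul(Function('C')(14, 4), Function('B')(-2)), -1) = Pow(Mul(Add(-80, Mul(-10, 4), Mul(8, 14), Mul(14, 4)), Mul(-2, Add(5, -2))), -1) = Pow(Mul(Add(-80, -40, 112, 56), Mul(-2, 3)), -1) = Pow(Mul(48, -6), -1) = Pow(-288, -1) = Rational(-1, 288)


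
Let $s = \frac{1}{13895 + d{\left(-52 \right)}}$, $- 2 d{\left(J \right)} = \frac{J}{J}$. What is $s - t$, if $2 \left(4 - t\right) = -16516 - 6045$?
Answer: $- \frac{627169937}{55578} \approx -11285.0$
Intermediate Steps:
$d{\left(J \right)} = - \frac{1}{2}$ ($d{\left(J \right)} = - \frac{J \frac{1}{J}}{2} = \left(- \frac{1}{2}\right) 1 = - \frac{1}{2}$)
$t = \frac{22569}{2}$ ($t = 4 - \frac{-16516 - 6045}{2} = 4 - - \frac{22561}{2} = 4 + \frac{22561}{2} = \frac{22569}{2} \approx 11285.0$)
$s = \frac{2}{27789}$ ($s = \frac{1}{13895 - \frac{1}{2}} = \frac{1}{\frac{27789}{2}} = \frac{2}{27789} \approx 7.1971 \cdot 10^{-5}$)
$s - t = \frac{2}{27789} - \frac{22569}{2} = - \frac{627169937}{55578}$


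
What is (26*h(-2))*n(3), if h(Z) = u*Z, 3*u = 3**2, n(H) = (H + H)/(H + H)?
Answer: -156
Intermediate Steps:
n(H) = 1 (n(H) = (2*H)/((2*H)) = (2*H)*(1/(2*H)) = 1)
u = 3 (u = (1/3)*3**2 = (1/3)*9 = 3)
h(Z) = 3*Z
(26*h(-2))*n(3) = (26*(3*(-2)))*1 = (26*(-6))*1 = -156*1 = -156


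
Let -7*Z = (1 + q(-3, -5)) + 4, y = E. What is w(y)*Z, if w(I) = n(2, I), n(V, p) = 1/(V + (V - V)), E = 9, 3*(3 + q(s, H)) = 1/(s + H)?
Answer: -47/336 ≈ -0.13988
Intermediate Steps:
q(s, H) = -3 + 1/(3*(H + s)) (q(s, H) = -3 + 1/(3*(s + H)) = -3 + 1/(3*(H + s)))
y = 9
n(V, p) = 1/V (n(V, p) = 1/(V + 0) = 1/V)
w(I) = ½ (w(I) = 1/2 = ½)
Z = -47/168 (Z = -((1 + (⅓ - 3*(-5) - 3*(-3))/(-5 - 3)) + 4)/7 = -((1 + (⅓ + 15 + 9)/(-8)) + 4)/7 = -((1 - ⅛*73/3) + 4)/7 = -((1 - 73/24) + 4)/7 = -(-49/24 + 4)/7 = -⅐*47/24 = -47/168 ≈ -0.27976)
w(y)*Z = (½)*(-47/168) = -47/336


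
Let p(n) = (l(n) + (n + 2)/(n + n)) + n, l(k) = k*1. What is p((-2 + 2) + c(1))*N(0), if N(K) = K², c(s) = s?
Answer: 0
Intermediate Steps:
l(k) = k
p(n) = 2*n + (2 + n)/(2*n) (p(n) = (n + (n + 2)/(n + n)) + n = (n + (2 + n)/((2*n))) + n = (n + (2 + n)*(1/(2*n))) + n = (n + (2 + n)/(2*n)) + n = 2*n + (2 + n)/(2*n))
p((-2 + 2) + c(1))*N(0) = (½ + 1/((-2 + 2) + 1) + 2*((-2 + 2) + 1))*0² = (½ + 1/(0 + 1) + 2*(0 + 1))*0 = (½ + 1/1 + 2*1)*0 = (½ + 1 + 2)*0 = (7/2)*0 = 0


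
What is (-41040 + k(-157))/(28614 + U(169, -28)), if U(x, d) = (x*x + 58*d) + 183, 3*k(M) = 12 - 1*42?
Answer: -20525/27867 ≈ -0.73653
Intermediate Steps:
k(M) = -10 (k(M) = (12 - 1*42)/3 = (12 - 42)/3 = (⅓)*(-30) = -10)
U(x, d) = 183 + x² + 58*d (U(x, d) = (x² + 58*d) + 183 = 183 + x² + 58*d)
(-41040 + k(-157))/(28614 + U(169, -28)) = (-41040 - 10)/(28614 + (183 + 169² + 58*(-28))) = -41050/(28614 + (183 + 28561 - 1624)) = -41050/(28614 + 27120) = -41050/55734 = -41050*1/55734 = -20525/27867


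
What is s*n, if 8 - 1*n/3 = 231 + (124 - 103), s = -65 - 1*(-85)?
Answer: -14640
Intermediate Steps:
s = 20 (s = -65 + 85 = 20)
n = -732 (n = 24 - 3*(231 + (124 - 103)) = 24 - 3*(231 + 21) = 24 - 3*252 = 24 - 756 = -732)
s*n = 20*(-732) = -14640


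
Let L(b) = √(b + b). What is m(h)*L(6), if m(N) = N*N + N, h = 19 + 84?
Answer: 21424*√3 ≈ 37107.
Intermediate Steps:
h = 103
m(N) = N + N² (m(N) = N² + N = N + N²)
L(b) = √2*√b (L(b) = √(2*b) = √2*√b)
m(h)*L(6) = (103*(1 + 103))*(√2*√6) = (103*104)*(2*√3) = 10712*(2*√3) = 21424*√3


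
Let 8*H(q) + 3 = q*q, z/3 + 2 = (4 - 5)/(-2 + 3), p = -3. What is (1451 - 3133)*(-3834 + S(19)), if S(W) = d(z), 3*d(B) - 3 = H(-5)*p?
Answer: 12903463/2 ≈ 6.4517e+6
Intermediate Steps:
z = -9 (z = -6 + 3*((4 - 5)/(-2 + 3)) = -6 + 3*(-1/1) = -6 + 3*(-1*1) = -6 + 3*(-1) = -6 - 3 = -9)
H(q) = -3/8 + q**2/8 (H(q) = -3/8 + (q*q)/8 = -3/8 + q**2/8)
d(B) = -7/4 (d(B) = 1 + ((-3/8 + (1/8)*(-5)**2)*(-3))/3 = 1 + ((-3/8 + (1/8)*25)*(-3))/3 = 1 + ((-3/8 + 25/8)*(-3))/3 = 1 + ((11/4)*(-3))/3 = 1 + (1/3)*(-33/4) = 1 - 11/4 = -7/4)
S(W) = -7/4
(1451 - 3133)*(-3834 + S(19)) = (1451 - 3133)*(-3834 - 7/4) = -1682*(-15343/4) = 12903463/2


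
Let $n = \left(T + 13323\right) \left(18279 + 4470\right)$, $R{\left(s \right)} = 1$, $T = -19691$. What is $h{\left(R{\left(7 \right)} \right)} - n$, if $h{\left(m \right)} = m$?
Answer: $144865633$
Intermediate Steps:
$n = -144865632$ ($n = \left(-19691 + 13323\right) \left(18279 + 4470\right) = \left(-6368\right) 22749 = -144865632$)
$h{\left(R{\left(7 \right)} \right)} - n = 1 - -144865632 = 1 + 144865632 = 144865633$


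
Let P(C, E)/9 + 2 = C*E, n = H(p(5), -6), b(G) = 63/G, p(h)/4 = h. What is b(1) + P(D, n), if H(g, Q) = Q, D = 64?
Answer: -3411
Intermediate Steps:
p(h) = 4*h
n = -6
P(C, E) = -18 + 9*C*E (P(C, E) = -18 + 9*(C*E) = -18 + 9*C*E)
b(1) + P(D, n) = 63/1 + (-18 + 9*64*(-6)) = 63*1 + (-18 - 3456) = 63 - 3474 = -3411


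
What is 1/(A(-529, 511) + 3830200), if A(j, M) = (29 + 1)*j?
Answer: 1/3814330 ≈ 2.6217e-7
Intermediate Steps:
A(j, M) = 30*j
1/(A(-529, 511) + 3830200) = 1/(30*(-529) + 3830200) = 1/(-15870 + 3830200) = 1/3814330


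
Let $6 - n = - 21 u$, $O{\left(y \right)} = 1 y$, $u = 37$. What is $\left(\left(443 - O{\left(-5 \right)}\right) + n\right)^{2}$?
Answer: $1515361$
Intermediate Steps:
$O{\left(y \right)} = y$
$n = 783$ ($n = 6 - \left(-21\right) 37 = 6 - -777 = 6 + 777 = 783$)
$\left(\left(443 - O{\left(-5 \right)}\right) + n\right)^{2} = \left(\left(443 - -5\right) + 783\right)^{2} = \left(\left(443 + 5\right) + 783\right)^{2} = \left(448 + 783\right)^{2} = 1231^{2} = 1515361$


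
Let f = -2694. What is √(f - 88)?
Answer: I*√2782 ≈ 52.745*I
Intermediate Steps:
√(f - 88) = √(-2694 - 88) = √(-2782) = I*√2782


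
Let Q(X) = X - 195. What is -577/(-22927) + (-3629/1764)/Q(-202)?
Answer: 487279799/16055961516 ≈ 0.030349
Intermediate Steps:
Q(X) = -195 + X
-577/(-22927) + (-3629/1764)/Q(-202) = -577/(-22927) + (-3629/1764)/(-195 - 202) = -577*(-1/22927) - 3629*1/1764/(-397) = 577/22927 - 3629/1764*(-1/397) = 577/22927 + 3629/700308 = 487279799/16055961516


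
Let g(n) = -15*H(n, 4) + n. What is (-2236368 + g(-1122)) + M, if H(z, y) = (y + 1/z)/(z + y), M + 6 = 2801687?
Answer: 235906333647/418132 ≈ 5.6419e+5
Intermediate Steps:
M = 2801681 (M = -6 + 2801687 = 2801681)
H(z, y) = (y + 1/z)/(y + z)
g(n) = n - 15*(1 + 4*n)/(n*(4 + n)) (g(n) = -15*(1 + 4*n)/(n*(4 + n)) + n = n - 15*(1 + 4*n)/(n*(4 + n)))
(-2236368 + g(-1122)) + M = (-2236368 + (-15 - 60*(-1122) + (-1122)**2*(4 - 1122))/((-1122)*(4 - 1122))) + 2801681 = (-2236368 - 1/1122*(-15 + 67320 + 1258884*(-1118))/(-1118)) + 2801681 = (-2236368 - 1/1122*(-1/1118)*(-15 + 67320 - 1407432312)) + 2801681 = (-2236368 - 1/1122*(-1/1118)*(-1407365007)) + 2801681 = (-2236368 - 469121669/418132) + 2801681 = -935566146245/418132 + 2801681 = 235906333647/418132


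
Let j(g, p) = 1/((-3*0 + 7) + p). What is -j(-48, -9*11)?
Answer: 1/92 ≈ 0.010870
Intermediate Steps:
j(g, p) = 1/(7 + p) (j(g, p) = 1/((0 + 7) + p) = 1/(7 + p))
-j(-48, -9*11) = -1/(7 - 9*11) = -1/(7 - 99) = -1/(-92) = -1*(-1/92) = 1/92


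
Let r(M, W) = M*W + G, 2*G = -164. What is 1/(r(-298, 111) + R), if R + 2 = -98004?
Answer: -1/131166 ≈ -7.6239e-6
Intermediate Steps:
G = -82 (G = (1/2)*(-164) = -82)
r(M, W) = -82 + M*W (r(M, W) = M*W - 82 = -82 + M*W)
R = -98006 (R = -2 - 98004 = -98006)
1/(r(-298, 111) + R) = 1/((-82 - 298*111) - 98006) = 1/((-82 - 33078) - 98006) = 1/(-33160 - 98006) = 1/(-131166) = -1/131166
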